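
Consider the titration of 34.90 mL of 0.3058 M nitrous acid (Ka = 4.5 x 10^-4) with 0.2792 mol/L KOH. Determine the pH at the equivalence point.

8.26

n(HNO2) = 0.3058 x 0.03490 = 0.01067 mol; V(KOH) at equivalence = 0.01067/0.2792 = 0.03823 L.
At equivalence all the acid is converted to NO2-; total volume = 0.03490 + 0.03823 = 0.07312 L, so [NO2-] = 0.01067/0.07312 = 0.1459 M.
Kb = Kw/Ka = 1.0e-14 / 4.5 x 10^-4 = 2.22e-11.
[OH^-] = sqrt(Kb x [NO2-]) = sqrt(2.22e-11 x 0.1459) = 1.80e-6 M.
pOH = 5.74, so pH = 14.00 - 5.74 = 8.26.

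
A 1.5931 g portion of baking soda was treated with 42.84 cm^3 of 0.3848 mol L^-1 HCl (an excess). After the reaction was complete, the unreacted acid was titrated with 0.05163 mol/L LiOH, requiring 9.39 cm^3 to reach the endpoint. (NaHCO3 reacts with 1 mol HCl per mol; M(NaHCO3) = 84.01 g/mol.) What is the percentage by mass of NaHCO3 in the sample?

84.4%

Total n(HCl) added = 0.3848 x 0.04284 = 0.01648 mol.
n(LiOH) used = 0.05163 x 0.009390 = 0.0004848 mol, which equals the excess n(HCl).
So n(HCl) consumed by the sample = 0.01648 - 0.0004848 = 0.01600 mol.
n(NaHCO3) = 0.01600 / 1 = 0.01600 mol.
mass NaHCO3 = 0.01600 x 84.01 = 1.344 g, so %NaHCO3 = 1.344/1.5931 x 100 = 84.4%.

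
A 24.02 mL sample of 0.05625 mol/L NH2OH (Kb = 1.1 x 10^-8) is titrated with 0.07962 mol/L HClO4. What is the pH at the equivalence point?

n(NH2OH) = 0.05625 x 0.02402 = 0.001351 mol; V(HClO4) at equivalence = 0.001351/0.07962 = 0.01697 L.
At equivalence the base is fully converted to NH3OH+; total volume = 0.04099 L, so [NH3OH+] = 0.001351/0.04099 = 0.03296 M.
Ka(NH3OH+) = Kw/Kb = 1.0e-14 / 1.1 x 10^-8 = 9.09e-7.
[H^+] = sqrt(Ka x [NH3OH+]) = sqrt(9.09e-7 x 0.03296) = 0.000173 M.
pH = -log(0.000173) = 3.76.

3.76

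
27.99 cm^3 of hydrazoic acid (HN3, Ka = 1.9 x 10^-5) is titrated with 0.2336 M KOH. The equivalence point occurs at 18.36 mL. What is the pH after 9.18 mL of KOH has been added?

4.72

9.18 mL is exactly half the equivalence volume (18.36/2), i.e. the half-equivalence point.
There, n(HA) = n(A^-), so pH = pKa = -log(1.9 x 10^-5) = 4.72.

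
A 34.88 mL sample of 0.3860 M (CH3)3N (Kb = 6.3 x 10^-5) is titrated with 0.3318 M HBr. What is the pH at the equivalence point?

5.27

n((CH3)3N) = 0.3860 x 0.03488 = 0.01346 mol; V(HBr) at equivalence = 0.01346/0.3318 = 0.04058 L.
At equivalence the base is fully converted to (CH3)3NH+; total volume = 0.07546 L, so [(CH3)3NH+] = 0.01346/0.07546 = 0.1784 M.
Ka((CH3)3NH+) = Kw/Kb = 1.0e-14 / 6.3 x 10^-5 = 1.59e-10.
[H^+] = sqrt(Ka x [(CH3)3NH+]) = sqrt(1.59e-10 x 0.1784) = 5.32e-6 M.
pH = -log(5.32e-6) = 5.27.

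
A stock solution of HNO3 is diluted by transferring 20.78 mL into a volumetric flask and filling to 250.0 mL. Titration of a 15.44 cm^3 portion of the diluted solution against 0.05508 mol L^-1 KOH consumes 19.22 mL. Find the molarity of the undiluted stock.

n(KOH) = 0.05508 x 0.01922 = 0.001059 mol.
n(HNO3) in the aliquot = 0.001059 mol.
[diluted HNO3] = 0.001059 / 0.01544 = 0.06856 M.
Dilution factor = 250.0/20.78 = 12.03, so [stock] = 0.06856 x 12.03 = 0.825 M.

0.825 M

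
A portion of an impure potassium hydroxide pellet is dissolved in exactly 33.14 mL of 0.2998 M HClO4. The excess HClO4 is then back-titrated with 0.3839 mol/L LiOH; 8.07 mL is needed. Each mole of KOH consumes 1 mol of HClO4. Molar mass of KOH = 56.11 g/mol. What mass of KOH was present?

0.384 g

Total n(HClO4) added = 0.2998 x 0.03314 = 0.009935 mol.
n(LiOH) used = 0.3839 x 0.008070 = 0.003098 mol, which equals the excess n(HClO4).
So n(HClO4) consumed by the sample = 0.009935 - 0.003098 = 0.006837 mol.
n(KOH) = 0.006837 / 1 = 0.006837 mol.
mass = 0.006837 mol x 56.11 g/mol = 0.384 g.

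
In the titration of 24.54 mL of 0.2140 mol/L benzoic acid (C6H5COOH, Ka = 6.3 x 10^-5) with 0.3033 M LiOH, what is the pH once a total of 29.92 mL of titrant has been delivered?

12.85

n(acid) = 0.2140 x 0.02454 = 0.005252 mol; n(LiOH) added = 0.3033 x 0.02992 = 0.009075 mol.
Base is in excess by 0.009075 - 0.005252 = 0.003823 mol in a total volume of 0.05446 L.
[OH^-] = 0.003823/0.05446 = 0.07020 M, so pOH = 1.15 and pH = 14.00 - 1.15 = 12.85.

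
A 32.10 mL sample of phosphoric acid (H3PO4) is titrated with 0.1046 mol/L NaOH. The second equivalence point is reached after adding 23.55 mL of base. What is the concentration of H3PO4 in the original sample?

0.0384 M

n(NaOH) = 0.1046 x 0.02355 = 0.002463 mol.
At the second equivalence point, 2 mol OH^- react per mol H3PO4, so n(H3PO4) = 0.002463 / 2 = 0.001232 mol.
[H3PO4] = 0.001232 / 0.03210 L = 0.0384 M.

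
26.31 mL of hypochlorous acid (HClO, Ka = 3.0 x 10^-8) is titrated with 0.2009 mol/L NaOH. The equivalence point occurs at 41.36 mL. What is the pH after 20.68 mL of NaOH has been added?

20.68 mL is exactly half the equivalence volume (41.36/2), i.e. the half-equivalence point.
There, n(HA) = n(A^-), so pH = pKa = -log(3.0 x 10^-8) = 7.52.

7.52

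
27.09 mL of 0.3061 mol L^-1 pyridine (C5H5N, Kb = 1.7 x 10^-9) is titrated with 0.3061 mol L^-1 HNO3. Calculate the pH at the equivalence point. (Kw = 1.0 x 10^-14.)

n(C5H5N) = 0.3061 x 0.02709 = 0.008292 mol; V(HNO3) at equivalence = 0.008292/0.3061 = 0.02709 L.
At equivalence the base is fully converted to C5H5NH+; total volume = 0.05418 L, so [C5H5NH+] = 0.008292/0.05418 = 0.1530 M.
Ka(C5H5NH+) = Kw/Kb = 1.0e-14 / 1.7 x 10^-9 = 5.88e-6.
[H^+] = sqrt(Ka x [C5H5NH+]) = sqrt(5.88e-6 x 0.1530) = 0.000949 M.
pH = -log(0.000949) = 3.02.

3.02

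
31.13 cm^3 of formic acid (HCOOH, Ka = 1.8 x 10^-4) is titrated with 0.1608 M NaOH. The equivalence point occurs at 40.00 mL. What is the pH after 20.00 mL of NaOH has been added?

20.00 mL is exactly half the equivalence volume (40.00/2), i.e. the half-equivalence point.
There, n(HA) = n(A^-), so pH = pKa = -log(1.8 x 10^-4) = 3.74.

3.74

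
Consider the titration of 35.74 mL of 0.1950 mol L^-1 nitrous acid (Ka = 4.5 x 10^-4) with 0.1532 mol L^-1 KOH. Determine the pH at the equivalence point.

n(HNO2) = 0.1950 x 0.03574 = 0.006969 mol; V(KOH) at equivalence = 0.006969/0.1532 = 0.04549 L.
At equivalence all the acid is converted to NO2-; total volume = 0.03574 + 0.04549 = 0.08123 L, so [NO2-] = 0.006969/0.08123 = 0.08580 M.
Kb = Kw/Ka = 1.0e-14 / 4.5 x 10^-4 = 2.22e-11.
[OH^-] = sqrt(Kb x [NO2-]) = sqrt(2.22e-11 x 0.08580) = 1.38e-6 M.
pOH = 5.86, so pH = 14.00 - 5.86 = 8.14.

8.14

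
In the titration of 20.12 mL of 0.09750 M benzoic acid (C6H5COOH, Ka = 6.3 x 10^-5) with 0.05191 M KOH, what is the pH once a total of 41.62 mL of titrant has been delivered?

11.51

n(acid) = 0.09750 x 0.02012 = 0.001962 mol; n(KOH) added = 0.05191 x 0.04162 = 0.002160 mol.
Base is in excess by 0.002160 - 0.001962 = 0.0001988 mol in a total volume of 0.06174 L.
[OH^-] = 0.0001988/0.06174 = 0.003220 M, so pOH = 2.49 and pH = 14.00 - 2.49 = 11.51.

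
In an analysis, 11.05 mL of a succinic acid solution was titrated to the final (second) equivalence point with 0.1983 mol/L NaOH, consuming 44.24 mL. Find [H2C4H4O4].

0.397 M

n(NaOH) = 0.1983 x 0.04424 = 0.008773 mol.
At the final (second) equivalence point, 2 mol OH^- react per mol H2C4H4O4, so n(H2C4H4O4) = 0.008773 / 2 = 0.004386 mol.
[H2C4H4O4] = 0.004386 / 0.01105 L = 0.397 M.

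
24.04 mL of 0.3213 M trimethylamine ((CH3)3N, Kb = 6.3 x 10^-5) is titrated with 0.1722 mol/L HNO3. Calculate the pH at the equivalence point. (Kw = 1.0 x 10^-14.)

n((CH3)3N) = 0.3213 x 0.02404 = 0.007724 mol; V(HNO3) at equivalence = 0.007724/0.1722 = 0.04486 L.
At equivalence the base is fully converted to (CH3)3NH+; total volume = 0.06890 L, so [(CH3)3NH+] = 0.007724/0.06890 = 0.1121 M.
Ka((CH3)3NH+) = Kw/Kb = 1.0e-14 / 6.3 x 10^-5 = 1.59e-10.
[H^+] = sqrt(Ka x [(CH3)3NH+]) = sqrt(1.59e-10 x 0.1121) = 4.22e-6 M.
pH = -log(4.22e-6) = 5.37.

5.37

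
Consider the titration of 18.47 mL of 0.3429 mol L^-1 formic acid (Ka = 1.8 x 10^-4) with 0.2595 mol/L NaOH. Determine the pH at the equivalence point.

8.46

n(HCOOH) = 0.3429 x 0.01847 = 0.006333 mol; V(NaOH) at equivalence = 0.006333/0.2595 = 0.02441 L.
At equivalence all the acid is converted to HCOO-; total volume = 0.01847 + 0.02441 = 0.04288 L, so [HCOO-] = 0.006333/0.04288 = 0.1477 M.
Kb = Kw/Ka = 1.0e-14 / 1.8 x 10^-4 = 5.56e-11.
[OH^-] = sqrt(Kb x [HCOO-]) = sqrt(5.56e-11 x 0.1477) = 2.86e-6 M.
pOH = 5.54, so pH = 14.00 - 5.54 = 8.46.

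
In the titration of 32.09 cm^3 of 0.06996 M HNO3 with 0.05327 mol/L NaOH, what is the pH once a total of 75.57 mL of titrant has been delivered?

n(acid) = 0.06996 x 0.03209 = 0.002245 mol; n(NaOH) added = 0.05327 x 0.07557 = 0.004026 mol.
Base is in excess by 0.004026 - 0.002245 = 0.001781 mol in a total volume of 0.1077 L.
[OH^-] = 0.001781/0.1077 = 0.01654 M, so pOH = 1.78 and pH = 14.00 - 1.78 = 12.22.

12.22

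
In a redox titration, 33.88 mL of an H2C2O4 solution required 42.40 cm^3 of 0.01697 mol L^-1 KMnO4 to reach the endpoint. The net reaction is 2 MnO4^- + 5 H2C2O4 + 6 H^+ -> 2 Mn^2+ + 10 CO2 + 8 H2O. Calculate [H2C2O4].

n(KMnO4) = 0.01697 x 0.04240 = 0.0007195 mol.
From the balanced equation, 2 mol KMnO4 reacts with 5 mol H2C2O4, so n(H2C2O4) = 0.0007195 x 5/2 = 0.001799 mol.
[H2C2O4] = 0.001799 / 0.03388 L = 0.0531 M.

0.0531 M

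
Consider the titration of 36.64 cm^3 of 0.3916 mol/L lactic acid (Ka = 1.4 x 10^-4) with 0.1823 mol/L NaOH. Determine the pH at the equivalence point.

8.47

n(HC3H5O3) = 0.3916 x 0.03664 = 0.01435 mol; V(NaOH) at equivalence = 0.01435/0.1823 = 0.07871 L.
At equivalence all the acid is converted to C3H5O3-; total volume = 0.03664 + 0.07871 = 0.1153 L, so [C3H5O3-] = 0.01435/0.1153 = 0.1244 M.
Kb = Kw/Ka = 1.0e-14 / 1.4 x 10^-4 = 7.14e-11.
[OH^-] = sqrt(Kb x [C3H5O3-]) = sqrt(7.14e-11 x 0.1244) = 2.98e-6 M.
pOH = 5.53, so pH = 14.00 - 5.53 = 8.47.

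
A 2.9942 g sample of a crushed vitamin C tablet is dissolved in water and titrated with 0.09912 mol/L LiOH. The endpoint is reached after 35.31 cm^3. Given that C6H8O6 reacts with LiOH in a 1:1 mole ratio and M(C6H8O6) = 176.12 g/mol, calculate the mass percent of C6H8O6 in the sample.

n(LiOH) = 0.09912 x 0.03531 = 0.003500 mol.
n(C6H8O6) = 0.003500 / 1 = 0.003500 mol.
mass of C6H8O6 = 0.003500 x 176.12 = 0.6164 g.
% purity = 0.6164 / 2.9942 x 100 = 20.6%.

20.6%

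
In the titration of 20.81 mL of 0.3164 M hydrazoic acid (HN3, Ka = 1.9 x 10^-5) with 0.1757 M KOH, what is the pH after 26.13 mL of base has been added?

5.08

Initial n(HN3) = 0.3164 x 0.02081 = 0.006584 mol.
n(KOH) added = 0.1757 x 0.02613 = 0.004591 mol, converting that many moles of HN3 to N3-.
Remaining n(HN3) = 0.001993 mol; n(N3-) = 0.004591 mol.
By Henderson-Hasselbalch, pH = pKa + log([A^-]/[HA]) = 4.72 + log(0.004591/0.001993) = 4.72 + (+0.36) = 5.08.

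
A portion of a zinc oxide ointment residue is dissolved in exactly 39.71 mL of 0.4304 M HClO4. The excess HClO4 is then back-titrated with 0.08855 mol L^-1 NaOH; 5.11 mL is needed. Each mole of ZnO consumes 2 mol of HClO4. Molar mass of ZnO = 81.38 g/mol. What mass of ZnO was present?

0.677 g

Total n(HClO4) added = 0.4304 x 0.03971 = 0.01709 mol.
n(NaOH) used = 0.08855 x 0.005110 = 0.0004525 mol, which equals the excess n(HClO4).
So n(HClO4) consumed by the sample = 0.01709 - 0.0004525 = 0.01664 mol.
n(ZnO) = 0.01664 / 2 = 0.008319 mol.
mass = 0.008319 mol x 81.38 g/mol = 0.677 g.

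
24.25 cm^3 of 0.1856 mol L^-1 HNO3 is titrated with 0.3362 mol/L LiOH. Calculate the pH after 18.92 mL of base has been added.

12.63

n(acid) = 0.1856 x 0.02425 = 0.004501 mol; n(LiOH) added = 0.3362 x 0.01892 = 0.006361 mol.
Base is in excess by 0.006361 - 0.004501 = 0.001860 mol in a total volume of 0.04317 L.
[OH^-] = 0.001860/0.04317 = 0.04309 M, so pOH = 1.37 and pH = 14.00 - 1.37 = 12.63.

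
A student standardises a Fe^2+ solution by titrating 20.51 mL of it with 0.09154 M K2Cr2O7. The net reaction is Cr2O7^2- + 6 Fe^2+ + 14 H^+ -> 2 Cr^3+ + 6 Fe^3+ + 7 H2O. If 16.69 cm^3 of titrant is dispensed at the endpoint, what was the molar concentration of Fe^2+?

0.447 M

n(K2Cr2O7) = 0.09154 x 0.01669 = 0.001528 mol.
From the balanced equation, 1 mol K2Cr2O7 reacts with 6 mol Fe^2+, so n(Fe^2+) = 0.001528 x 6/1 = 0.009167 mol.
[Fe^2+] = 0.009167 / 0.02051 L = 0.447 M.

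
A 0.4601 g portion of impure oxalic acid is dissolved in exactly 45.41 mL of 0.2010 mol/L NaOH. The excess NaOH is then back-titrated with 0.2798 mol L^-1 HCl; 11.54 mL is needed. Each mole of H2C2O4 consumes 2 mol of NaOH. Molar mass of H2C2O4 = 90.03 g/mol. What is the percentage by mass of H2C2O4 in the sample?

Total n(NaOH) added = 0.2010 x 0.04541 = 0.009127 mol.
n(HCl) used = 0.2798 x 0.01154 = 0.003229 mol, which equals the excess n(NaOH).
So n(NaOH) consumed by the sample = 0.009127 - 0.003229 = 0.005899 mol.
n(H2C2O4) = 0.005899 / 2 = 0.002949 mol.
mass H2C2O4 = 0.002949 x 90.03 = 0.2655 g, so %H2C2O4 = 0.2655/0.4601 x 100 = 57.7%.

57.7%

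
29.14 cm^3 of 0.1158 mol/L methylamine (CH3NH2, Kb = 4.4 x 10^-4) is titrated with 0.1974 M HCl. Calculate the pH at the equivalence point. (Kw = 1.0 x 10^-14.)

n(CH3NH2) = 0.1158 x 0.02914 = 0.003374 mol; V(HCl) at equivalence = 0.003374/0.1974 = 0.01709 L.
At equivalence the base is fully converted to CH3NH3+; total volume = 0.04623 L, so [CH3NH3+] = 0.003374/0.04623 = 0.07299 M.
Ka(CH3NH3+) = Kw/Kb = 1.0e-14 / 4.4 x 10^-4 = 2.27e-11.
[H^+] = sqrt(Ka x [CH3NH3+]) = sqrt(2.27e-11 x 0.07299) = 1.29e-6 M.
pH = -log(1.29e-6) = 5.89.

5.89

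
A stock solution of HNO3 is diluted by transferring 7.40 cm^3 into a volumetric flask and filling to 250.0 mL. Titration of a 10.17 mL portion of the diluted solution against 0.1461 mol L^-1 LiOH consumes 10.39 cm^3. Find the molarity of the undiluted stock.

5.04 M

n(LiOH) = 0.1461 x 0.01039 = 0.001518 mol.
n(HNO3) in the aliquot = 0.001518 mol.
[diluted HNO3] = 0.001518 / 0.01017 = 0.1493 M.
Dilution factor = 250.0/7.400 = 33.78, so [stock] = 0.1493 x 33.78 = 5.04 M.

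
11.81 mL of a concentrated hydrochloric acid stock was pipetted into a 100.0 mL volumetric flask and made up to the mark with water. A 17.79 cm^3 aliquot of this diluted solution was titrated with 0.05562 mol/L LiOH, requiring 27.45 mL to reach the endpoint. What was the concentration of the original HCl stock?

n(LiOH) = 0.05562 x 0.02745 = 0.001527 mol.
n(HCl) in the aliquot = 0.001527 mol.
[diluted HCl] = 0.001527 / 0.01779 = 0.08582 M.
Dilution factor = 100.0/11.81 = 8.467, so [stock] = 0.08582 x 8.467 = 0.727 M.

0.727 M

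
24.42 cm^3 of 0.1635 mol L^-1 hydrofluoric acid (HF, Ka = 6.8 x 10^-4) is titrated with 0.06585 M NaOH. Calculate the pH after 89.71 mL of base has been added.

12.22

n(acid) = 0.1635 x 0.02442 = 0.003993 mol; n(NaOH) added = 0.06585 x 0.08971 = 0.005907 mol.
Base is in excess by 0.005907 - 0.003993 = 0.001915 mol in a total volume of 0.1141 L.
[OH^-] = 0.001915/0.1141 = 0.01678 M, so pOH = 1.78 and pH = 14.00 - 1.78 = 12.22.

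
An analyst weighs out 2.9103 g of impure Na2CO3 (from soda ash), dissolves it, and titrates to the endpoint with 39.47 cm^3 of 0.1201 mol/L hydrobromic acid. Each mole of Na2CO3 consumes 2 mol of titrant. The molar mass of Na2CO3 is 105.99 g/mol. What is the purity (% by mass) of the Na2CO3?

8.63%

n(HBr) = 0.1201 x 0.03947 = 0.004740 mol.
n(Na2CO3) = 0.004740 / 2 = 0.002370 mol.
mass of Na2CO3 = 0.002370 x 105.99 = 0.2512 g.
% purity = 0.2512 / 2.9103 x 100 = 8.63%.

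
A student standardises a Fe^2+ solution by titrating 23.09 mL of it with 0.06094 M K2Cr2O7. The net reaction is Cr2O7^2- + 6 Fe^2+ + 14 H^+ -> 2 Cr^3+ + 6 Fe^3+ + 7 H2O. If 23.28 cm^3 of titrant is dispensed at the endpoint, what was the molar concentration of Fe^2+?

0.369 M

n(K2Cr2O7) = 0.06094 x 0.02328 = 0.001419 mol.
From the balanced equation, 1 mol K2Cr2O7 reacts with 6 mol Fe^2+, so n(Fe^2+) = 0.001419 x 6/1 = 0.008512 mol.
[Fe^2+] = 0.008512 / 0.02309 L = 0.369 M.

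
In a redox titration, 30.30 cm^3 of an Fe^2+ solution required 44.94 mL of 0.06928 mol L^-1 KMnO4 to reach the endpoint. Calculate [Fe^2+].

0.514 M

n(KMnO4) = 0.06928 x 0.04494 = 0.003113 mol.
From the balanced equation, 1 mol KMnO4 reacts with 5 mol Fe^2+, so n(Fe^2+) = 0.003113 x 5/1 = 0.01557 mol.
[Fe^2+] = 0.01557 / 0.03030 L = 0.514 M.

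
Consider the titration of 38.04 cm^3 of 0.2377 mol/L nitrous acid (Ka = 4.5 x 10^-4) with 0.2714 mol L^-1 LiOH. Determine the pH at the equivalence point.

8.22

n(HNO2) = 0.2377 x 0.03804 = 0.009042 mol; V(LiOH) at equivalence = 0.009042/0.2714 = 0.03332 L.
At equivalence all the acid is converted to NO2-; total volume = 0.03804 + 0.03332 = 0.07136 L, so [NO2-] = 0.009042/0.07136 = 0.1267 M.
Kb = Kw/Ka = 1.0e-14 / 4.5 x 10^-4 = 2.22e-11.
[OH^-] = sqrt(Kb x [NO2-]) = sqrt(2.22e-11 x 0.1267) = 1.68e-6 M.
pOH = 5.78, so pH = 14.00 - 5.78 = 8.22.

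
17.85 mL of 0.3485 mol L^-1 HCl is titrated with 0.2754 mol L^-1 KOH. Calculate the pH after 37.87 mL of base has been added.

12.88

n(acid) = 0.3485 x 0.01785 = 0.006221 mol; n(KOH) added = 0.2754 x 0.03787 = 0.01043 mol.
Base is in excess by 0.01043 - 0.006221 = 0.004209 mol in a total volume of 0.05572 L.
[OH^-] = 0.004209/0.05572 = 0.07553 M, so pOH = 1.12 and pH = 14.00 - 1.12 = 12.88.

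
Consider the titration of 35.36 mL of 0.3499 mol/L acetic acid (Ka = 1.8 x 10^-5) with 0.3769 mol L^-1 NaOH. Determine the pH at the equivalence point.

n(CH3COOH) = 0.3499 x 0.03536 = 0.01237 mol; V(NaOH) at equivalence = 0.01237/0.3769 = 0.03283 L.
At equivalence all the acid is converted to CH3COO-; total volume = 0.03536 + 0.03283 = 0.06819 L, so [CH3COO-] = 0.01237/0.06819 = 0.1814 M.
Kb = Kw/Ka = 1.0e-14 / 1.8 x 10^-5 = 5.56e-10.
[OH^-] = sqrt(Kb x [CH3COO-]) = sqrt(5.56e-10 x 0.1814) = 1.00e-5 M.
pOH = 5.00, so pH = 14.00 - 5.00 = 9.00.

9.00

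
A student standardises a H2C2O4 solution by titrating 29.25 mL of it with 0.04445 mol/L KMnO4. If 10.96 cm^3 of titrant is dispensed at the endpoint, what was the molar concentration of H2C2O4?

0.0416 M

n(KMnO4) = 0.04445 x 0.01096 = 0.0004872 mol.
From the balanced equation, 2 mol KMnO4 reacts with 5 mol H2C2O4, so n(H2C2O4) = 0.0004872 x 5/2 = 0.001218 mol.
[H2C2O4] = 0.001218 / 0.02925 L = 0.0416 M.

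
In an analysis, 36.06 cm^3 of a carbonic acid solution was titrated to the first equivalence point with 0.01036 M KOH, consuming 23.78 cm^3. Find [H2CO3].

n(KOH) = 0.01036 x 0.02378 = 0.0002464 mol.
At the first equivalence point, 1 mol OH^- react per mol H2CO3, so n(H2CO3) = 0.0002464 / 1 = 0.0002464 mol.
[H2CO3] = 0.0002464 / 0.03606 L = 0.00683 M.

0.00683 M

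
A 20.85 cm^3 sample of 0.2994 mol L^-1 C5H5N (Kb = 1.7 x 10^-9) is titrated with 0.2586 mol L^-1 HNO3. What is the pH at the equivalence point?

3.04

n(C5H5N) = 0.2994 x 0.02085 = 0.006242 mol; V(HNO3) at equivalence = 0.006242/0.2586 = 0.02414 L.
At equivalence the base is fully converted to C5H5NH+; total volume = 0.04499 L, so [C5H5NH+] = 0.006242/0.04499 = 0.1388 M.
Ka(C5H5NH+) = Kw/Kb = 1.0e-14 / 1.7 x 10^-9 = 5.88e-6.
[H^+] = sqrt(Ka x [C5H5NH+]) = sqrt(5.88e-6 x 0.1388) = 0.000903 M.
pH = -log(0.000903) = 3.04.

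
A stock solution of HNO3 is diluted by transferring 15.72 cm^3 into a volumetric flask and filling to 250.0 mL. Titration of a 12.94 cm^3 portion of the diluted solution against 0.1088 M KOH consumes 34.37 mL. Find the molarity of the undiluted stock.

4.60 M

n(KOH) = 0.1088 x 0.03437 = 0.003739 mol.
n(HNO3) in the aliquot = 0.003739 mol.
[diluted HNO3] = 0.003739 / 0.01294 = 0.2890 M.
Dilution factor = 250.0/15.72 = 15.90, so [stock] = 0.2890 x 15.90 = 4.60 M.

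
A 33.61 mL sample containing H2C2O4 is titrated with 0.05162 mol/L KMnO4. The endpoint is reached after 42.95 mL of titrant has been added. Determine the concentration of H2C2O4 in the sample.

0.165 M

n(KMnO4) = 0.05162 x 0.04295 = 0.002217 mol.
From the balanced equation, 2 mol KMnO4 reacts with 5 mol H2C2O4, so n(H2C2O4) = 0.002217 x 5/2 = 0.005543 mol.
[H2C2O4] = 0.005543 / 0.03361 L = 0.165 M.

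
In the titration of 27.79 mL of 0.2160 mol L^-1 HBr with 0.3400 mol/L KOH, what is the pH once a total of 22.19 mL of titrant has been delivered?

n(acid) = 0.2160 x 0.02779 = 0.006003 mol; n(KOH) added = 0.3400 x 0.02219 = 0.007545 mol.
Base is in excess by 0.007545 - 0.006003 = 0.001542 mol in a total volume of 0.04998 L.
[OH^-] = 0.001542/0.04998 = 0.03085 M, so pOH = 1.51 and pH = 14.00 - 1.51 = 12.49.

12.49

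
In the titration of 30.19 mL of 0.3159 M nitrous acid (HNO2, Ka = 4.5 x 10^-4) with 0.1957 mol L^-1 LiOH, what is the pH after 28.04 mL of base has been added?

Initial n(HNO2) = 0.3159 x 0.03019 = 0.009537 mol.
n(LiOH) added = 0.1957 x 0.02804 = 0.005487 mol, converting that many moles of HNO2 to NO2-.
Remaining n(HNO2) = 0.004050 mol; n(NO2-) = 0.005487 mol.
By Henderson-Hasselbalch, pH = pKa + log([A^-]/[HA]) = 3.35 + log(0.005487/0.004050) = 3.35 + (+0.13) = 3.48.

3.48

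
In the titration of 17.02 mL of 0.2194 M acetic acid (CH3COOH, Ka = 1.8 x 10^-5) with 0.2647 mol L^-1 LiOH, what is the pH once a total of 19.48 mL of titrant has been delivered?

n(acid) = 0.2194 x 0.01702 = 0.003734 mol; n(LiOH) added = 0.2647 x 0.01948 = 0.005156 mol.
Base is in excess by 0.005156 - 0.003734 = 0.001422 mol in a total volume of 0.03650 L.
[OH^-] = 0.001422/0.03650 = 0.03896 M, so pOH = 1.41 and pH = 14.00 - 1.41 = 12.59.

12.59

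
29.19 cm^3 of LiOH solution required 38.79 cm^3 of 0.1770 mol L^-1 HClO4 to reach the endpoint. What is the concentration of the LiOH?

0.235 M

n(HClO4) delivered = 0.1770 x 0.03879 = 0.006866 mol.
For a 1:1 reaction, n(LiOH) = 0.006866 mol.
[LiOH] = 0.006866 mol / 0.02919 L = 0.235 M.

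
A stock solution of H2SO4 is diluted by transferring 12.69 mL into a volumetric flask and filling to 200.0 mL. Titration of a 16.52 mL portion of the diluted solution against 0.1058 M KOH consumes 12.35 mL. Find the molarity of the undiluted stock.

0.623 M

n(KOH) = 0.1058 x 0.01235 = 0.001307 mol.
n(H2SO4) in the aliquot = 0.001307 x 1/2 = 0.0006533 mol.
[diluted H2SO4] = 0.0006533 / 0.01652 = 0.03955 M.
Dilution factor = 200.0/12.69 = 15.76, so [stock] = 0.03955 x 15.76 = 0.623 M.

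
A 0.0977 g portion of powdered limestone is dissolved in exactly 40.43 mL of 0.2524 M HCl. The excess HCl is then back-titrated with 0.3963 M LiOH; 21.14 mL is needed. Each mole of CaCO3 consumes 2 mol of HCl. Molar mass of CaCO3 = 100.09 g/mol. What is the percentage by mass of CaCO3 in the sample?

Total n(HCl) added = 0.2524 x 0.04043 = 0.01020 mol.
n(LiOH) used = 0.3963 x 0.02114 = 0.008378 mol, which equals the excess n(HCl).
So n(HCl) consumed by the sample = 0.01020 - 0.008378 = 0.001827 mol.
n(CaCO3) = 0.001827 / 2 = 0.0009134 mol.
mass CaCO3 = 0.0009134 x 100.09 = 0.09142 g, so %CaCO3 = 0.09142/0.0977 x 100 = 93.6%.

93.6%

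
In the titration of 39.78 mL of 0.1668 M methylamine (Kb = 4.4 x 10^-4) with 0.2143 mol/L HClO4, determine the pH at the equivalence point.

n(CH3NH2) = 0.1668 x 0.03978 = 0.006635 mol; V(HClO4) at equivalence = 0.006635/0.2143 = 0.03096 L.
At equivalence the base is fully converted to CH3NH3+; total volume = 0.07074 L, so [CH3NH3+] = 0.006635/0.07074 = 0.09379 M.
Ka(CH3NH3+) = Kw/Kb = 1.0e-14 / 4.4 x 10^-4 = 2.27e-11.
[H^+] = sqrt(Ka x [CH3NH3+]) = sqrt(2.27e-11 x 0.09379) = 1.46e-6 M.
pH = -log(1.46e-6) = 5.84.

5.84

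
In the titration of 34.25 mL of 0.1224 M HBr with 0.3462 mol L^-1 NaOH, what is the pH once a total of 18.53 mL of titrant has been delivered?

12.62

n(acid) = 0.1224 x 0.03425 = 0.004192 mol; n(NaOH) added = 0.3462 x 0.01853 = 0.006415 mol.
Base is in excess by 0.006415 - 0.004192 = 0.002223 mol in a total volume of 0.05278 L.
[OH^-] = 0.002223/0.05278 = 0.04212 M, so pOH = 1.38 and pH = 14.00 - 1.38 = 12.62.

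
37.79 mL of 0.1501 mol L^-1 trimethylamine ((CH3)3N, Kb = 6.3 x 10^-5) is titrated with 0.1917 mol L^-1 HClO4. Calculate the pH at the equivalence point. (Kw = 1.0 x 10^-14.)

5.44

n((CH3)3N) = 0.1501 x 0.03779 = 0.005672 mol; V(HClO4) at equivalence = 0.005672/0.1917 = 0.02959 L.
At equivalence the base is fully converted to (CH3)3NH+; total volume = 0.06738 L, so [(CH3)3NH+] = 0.005672/0.06738 = 0.08418 M.
Ka((CH3)3NH+) = Kw/Kb = 1.0e-14 / 6.3 x 10^-5 = 1.59e-10.
[H^+] = sqrt(Ka x [(CH3)3NH+]) = sqrt(1.59e-10 x 0.08418) = 3.66e-6 M.
pH = -log(3.66e-6) = 5.44.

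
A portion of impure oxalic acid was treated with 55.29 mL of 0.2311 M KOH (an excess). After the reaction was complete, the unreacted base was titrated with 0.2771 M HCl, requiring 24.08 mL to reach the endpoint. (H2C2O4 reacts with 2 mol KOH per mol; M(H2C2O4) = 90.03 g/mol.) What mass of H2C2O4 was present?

0.275 g

Total n(KOH) added = 0.2311 x 0.05529 = 0.01278 mol.
n(HCl) used = 0.2771 x 0.02408 = 0.006673 mol, which equals the excess n(KOH).
So n(KOH) consumed by the sample = 0.01278 - 0.006673 = 0.006105 mol.
n(H2C2O4) = 0.006105 / 2 = 0.003052 mol.
mass = 0.003052 mol x 90.03 g/mol = 0.275 g.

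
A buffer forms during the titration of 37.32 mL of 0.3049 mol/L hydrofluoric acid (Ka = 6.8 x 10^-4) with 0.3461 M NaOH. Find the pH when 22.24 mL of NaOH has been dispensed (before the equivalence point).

3.49

Initial n(HF) = 0.3049 x 0.03732 = 0.01138 mol.
n(NaOH) added = 0.3461 x 0.02224 = 0.007697 mol, converting that many moles of HF to F-.
Remaining n(HF) = 0.003682 mol; n(F-) = 0.007697 mol.
By Henderson-Hasselbalch, pH = pKa + log([A^-]/[HA]) = 3.17 + log(0.007697/0.003682) = 3.17 + (+0.32) = 3.49.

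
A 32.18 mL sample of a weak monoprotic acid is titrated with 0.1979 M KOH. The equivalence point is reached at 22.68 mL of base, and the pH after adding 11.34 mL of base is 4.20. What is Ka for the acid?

6.3 x 10^-5

11.34 mL is half of the equivalence volume, so this is the half-equivalence point where [HA] = [A^-].
At half-equivalence pH = pKa, so pKa = 4.20.
Ka = 10^(-4.20) = 6.3 x 10^-5.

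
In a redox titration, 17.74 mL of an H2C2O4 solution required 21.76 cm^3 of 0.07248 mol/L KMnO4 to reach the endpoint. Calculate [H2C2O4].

0.222 M

n(KMnO4) = 0.07248 x 0.02176 = 0.001577 mol.
From the balanced equation, 2 mol KMnO4 reacts with 5 mol H2C2O4, so n(H2C2O4) = 0.001577 x 5/2 = 0.003943 mol.
[H2C2O4] = 0.003943 / 0.01774 L = 0.222 M.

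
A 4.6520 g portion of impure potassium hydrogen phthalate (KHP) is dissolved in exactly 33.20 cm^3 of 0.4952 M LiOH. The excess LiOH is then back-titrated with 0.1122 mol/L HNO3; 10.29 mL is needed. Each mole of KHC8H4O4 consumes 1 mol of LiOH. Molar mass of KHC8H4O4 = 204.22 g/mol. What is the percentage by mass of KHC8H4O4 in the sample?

Total n(LiOH) added = 0.4952 x 0.03320 = 0.01644 mol.
n(HNO3) used = 0.1122 x 0.01029 = 0.001155 mol, which equals the excess n(LiOH).
So n(LiOH) consumed by the sample = 0.01644 - 0.001155 = 0.01529 mol.
n(KHC8H4O4) = 0.01529 / 1 = 0.01529 mol.
mass KHC8H4O4 = 0.01529 x 204.22 = 3.122 g, so %KHC8H4O4 = 3.122/4.6520 x 100 = 67.1%.

67.1%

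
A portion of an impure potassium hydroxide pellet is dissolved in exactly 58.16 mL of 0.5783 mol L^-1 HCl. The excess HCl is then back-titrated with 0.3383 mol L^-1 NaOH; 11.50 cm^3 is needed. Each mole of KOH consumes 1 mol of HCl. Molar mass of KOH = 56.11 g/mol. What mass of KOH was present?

1.67 g

Total n(HCl) added = 0.5783 x 0.05816 = 0.03363 mol.
n(NaOH) used = 0.3383 x 0.01150 = 0.003890 mol, which equals the excess n(HCl).
So n(HCl) consumed by the sample = 0.03363 - 0.003890 = 0.02974 mol.
n(KOH) = 0.02974 / 1 = 0.02974 mol.
mass = 0.02974 mol x 56.11 g/mol = 1.67 g.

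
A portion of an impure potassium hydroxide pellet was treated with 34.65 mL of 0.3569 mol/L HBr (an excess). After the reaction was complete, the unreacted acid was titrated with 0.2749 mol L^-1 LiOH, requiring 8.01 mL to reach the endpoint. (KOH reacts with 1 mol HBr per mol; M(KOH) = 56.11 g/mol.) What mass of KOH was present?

0.570 g

Total n(HBr) added = 0.3569 x 0.03465 = 0.01237 mol.
n(LiOH) used = 0.2749 x 0.008010 = 0.002202 mol, which equals the excess n(HBr).
So n(HBr) consumed by the sample = 0.01237 - 0.002202 = 0.01016 mol.
n(KOH) = 0.01016 / 1 = 0.01016 mol.
mass = 0.01016 mol x 56.11 g/mol = 0.570 g.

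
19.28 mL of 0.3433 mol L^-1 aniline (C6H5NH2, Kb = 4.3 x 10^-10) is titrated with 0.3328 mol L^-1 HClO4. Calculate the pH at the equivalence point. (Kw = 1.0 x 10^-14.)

n(C6H5NH2) = 0.3433 x 0.01928 = 0.006619 mol; V(HClO4) at equivalence = 0.006619/0.3328 = 0.01989 L.
At equivalence the base is fully converted to C6H5NH3+; total volume = 0.03917 L, so [C6H5NH3+] = 0.006619/0.03917 = 0.1690 M.
Ka(C6H5NH3+) = Kw/Kb = 1.0e-14 / 4.3 x 10^-10 = 2.33e-5.
[H^+] = sqrt(Ka x [C6H5NH3+]) = sqrt(2.33e-5 x 0.1690) = 0.00198 M.
pH = -log(0.00198) = 2.70.

2.70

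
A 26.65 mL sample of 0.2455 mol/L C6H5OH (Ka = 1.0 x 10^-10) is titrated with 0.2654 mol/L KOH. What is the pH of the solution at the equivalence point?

n(C6H5OH) = 0.2455 x 0.02665 = 0.006543 mol; V(KOH) at equivalence = 0.006543/0.2654 = 0.02465 L.
At equivalence all the acid is converted to C6H5O-; total volume = 0.02665 + 0.02465 = 0.05130 L, so [C6H5O-] = 0.006543/0.05130 = 0.1275 M.
Kb = Kw/Ka = 1.0e-14 / 1.0 x 10^-10 = 0.000100.
[OH^-] = sqrt(Kb x [C6H5O-]) = sqrt(0.000100 x 0.1275) = 0.00357 M.
pOH = 2.45, so pH = 14.00 - 2.45 = 11.55.

11.55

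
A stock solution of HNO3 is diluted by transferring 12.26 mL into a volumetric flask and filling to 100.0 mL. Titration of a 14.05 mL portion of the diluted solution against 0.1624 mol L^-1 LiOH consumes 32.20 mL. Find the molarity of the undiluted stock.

3.04 M

n(LiOH) = 0.1624 x 0.03220 = 0.005229 mol.
n(HNO3) in the aliquot = 0.005229 mol.
[diluted HNO3] = 0.005229 / 0.01405 = 0.3722 M.
Dilution factor = 100.0/12.26 = 8.157, so [stock] = 0.3722 x 8.157 = 3.04 M.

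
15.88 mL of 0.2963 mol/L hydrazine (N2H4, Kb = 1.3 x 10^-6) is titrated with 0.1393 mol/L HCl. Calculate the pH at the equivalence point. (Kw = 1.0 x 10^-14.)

n(N2H4) = 0.2963 x 0.01588 = 0.004705 mol; V(HCl) at equivalence = 0.004705/0.1393 = 0.03378 L.
At equivalence the base is fully converted to N2H5+; total volume = 0.04966 L, so [N2H5+] = 0.004705/0.04966 = 0.09475 M.
Ka(N2H5+) = Kw/Kb = 1.0e-14 / 1.3 x 10^-6 = 7.69e-9.
[H^+] = sqrt(Ka x [N2H5+]) = sqrt(7.69e-9 x 0.09475) = 2.70e-5 M.
pH = -log(2.70e-5) = 4.57.

4.57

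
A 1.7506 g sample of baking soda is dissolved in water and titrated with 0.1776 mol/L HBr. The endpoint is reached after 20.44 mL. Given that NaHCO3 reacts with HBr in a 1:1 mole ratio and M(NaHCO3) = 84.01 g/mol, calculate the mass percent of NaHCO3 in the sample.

n(HBr) = 0.1776 x 0.02044 = 0.003630 mol.
n(NaHCO3) = 0.003630 / 1 = 0.003630 mol.
mass of NaHCO3 = 0.003630 x 84.01 = 0.3050 g.
% purity = 0.3050 / 1.7506 x 100 = 17.4%.

17.4%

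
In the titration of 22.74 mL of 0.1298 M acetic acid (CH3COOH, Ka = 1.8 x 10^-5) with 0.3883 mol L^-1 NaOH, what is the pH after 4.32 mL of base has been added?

Initial n(CH3COOH) = 0.1298 x 0.02274 = 0.002952 mol.
n(NaOH) added = 0.3883 x 0.004320 = 0.001677 mol, converting that many moles of CH3COOH to CH3COO-.
Remaining n(CH3COOH) = 0.001274 mol; n(CH3COO-) = 0.001677 mol.
By Henderson-Hasselbalch, pH = pKa + log([A^-]/[HA]) = 4.74 + log(0.001677/0.001274) = 4.74 + (+0.12) = 4.86.

4.86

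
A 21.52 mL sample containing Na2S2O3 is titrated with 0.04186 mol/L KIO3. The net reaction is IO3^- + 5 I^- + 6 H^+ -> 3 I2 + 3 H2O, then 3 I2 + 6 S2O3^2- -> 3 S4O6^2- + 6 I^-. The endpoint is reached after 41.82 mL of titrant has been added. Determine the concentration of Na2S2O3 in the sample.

0.488 M

n(KIO3) = 0.04186 x 0.04182 = 0.001751 mol.
From the balanced equation, 1 mol KIO3 reacts with 6 mol Na2S2O3, so n(Na2S2O3) = 0.001751 x 6/1 = 0.01050 mol.
[Na2S2O3] = 0.01050 / 0.02152 L = 0.488 M.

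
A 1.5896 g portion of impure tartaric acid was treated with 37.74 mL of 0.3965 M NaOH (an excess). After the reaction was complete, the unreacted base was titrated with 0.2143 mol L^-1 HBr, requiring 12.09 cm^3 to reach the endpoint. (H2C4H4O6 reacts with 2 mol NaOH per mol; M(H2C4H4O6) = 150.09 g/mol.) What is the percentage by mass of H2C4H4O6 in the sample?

58.4%

Total n(NaOH) added = 0.3965 x 0.03774 = 0.01496 mol.
n(HBr) used = 0.2143 x 0.01209 = 0.002591 mol, which equals the excess n(NaOH).
So n(NaOH) consumed by the sample = 0.01496 - 0.002591 = 0.01237 mol.
n(H2C4H4O6) = 0.01237 / 2 = 0.006187 mol.
mass H2C4H4O6 = 0.006187 x 150.09 = 0.9285 g, so %H2C4H4O6 = 0.9285/1.5896 x 100 = 58.4%.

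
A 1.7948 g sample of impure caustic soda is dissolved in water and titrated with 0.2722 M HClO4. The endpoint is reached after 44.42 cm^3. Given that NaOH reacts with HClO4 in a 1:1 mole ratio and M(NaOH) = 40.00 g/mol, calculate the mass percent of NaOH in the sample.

26.9%

n(HClO4) = 0.2722 x 0.04442 = 0.01209 mol.
n(NaOH) = 0.01209 / 1 = 0.01209 mol.
mass of NaOH = 0.01209 x 40.00 = 0.4836 g.
% purity = 0.4836 / 1.7948 x 100 = 26.9%.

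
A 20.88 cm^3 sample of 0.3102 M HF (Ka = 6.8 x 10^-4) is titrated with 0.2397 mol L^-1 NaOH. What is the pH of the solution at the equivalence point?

8.15

n(HF) = 0.3102 x 0.02088 = 0.006477 mol; V(NaOH) at equivalence = 0.006477/0.2397 = 0.02702 L.
At equivalence all the acid is converted to F-; total volume = 0.02088 + 0.02702 = 0.04790 L, so [F-] = 0.006477/0.04790 = 0.1352 M.
Kb = Kw/Ka = 1.0e-14 / 6.8 x 10^-4 = 1.47e-11.
[OH^-] = sqrt(Kb x [F-]) = sqrt(1.47e-11 x 0.1352) = 1.41e-6 M.
pOH = 5.85, so pH = 14.00 - 5.85 = 8.15.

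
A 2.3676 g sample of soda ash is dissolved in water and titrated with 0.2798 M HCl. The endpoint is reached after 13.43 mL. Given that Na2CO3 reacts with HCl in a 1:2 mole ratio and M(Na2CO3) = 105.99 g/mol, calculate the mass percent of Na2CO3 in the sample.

n(HCl) = 0.2798 x 0.01343 = 0.003758 mol.
n(Na2CO3) = 0.003758 / 2 = 0.001879 mol.
mass of Na2CO3 = 0.001879 x 105.99 = 0.1991 g.
% purity = 0.1991 / 2.3676 x 100 = 8.41%.

8.41%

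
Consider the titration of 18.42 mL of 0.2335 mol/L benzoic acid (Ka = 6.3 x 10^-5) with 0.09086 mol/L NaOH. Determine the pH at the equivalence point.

n(C6H5COOH) = 0.2335 x 0.01842 = 0.004301 mol; V(NaOH) at equivalence = 0.004301/0.09086 = 0.04734 L.
At equivalence all the acid is converted to C6H5COO-; total volume = 0.01842 + 0.04734 = 0.06576 L, so [C6H5COO-] = 0.004301/0.06576 = 0.06541 M.
Kb = Kw/Ka = 1.0e-14 / 6.3 x 10^-5 = 1.59e-10.
[OH^-] = sqrt(Kb x [C6H5COO-]) = sqrt(1.59e-10 x 0.06541) = 3.22e-6 M.
pOH = 5.49, so pH = 14.00 - 5.49 = 8.51.

8.51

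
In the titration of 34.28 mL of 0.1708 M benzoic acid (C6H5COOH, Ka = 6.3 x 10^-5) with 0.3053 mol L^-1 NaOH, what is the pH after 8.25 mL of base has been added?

Initial n(C6H5COOH) = 0.1708 x 0.03428 = 0.005855 mol.
n(NaOH) added = 0.3053 x 0.008250 = 0.002519 mol, converting that many moles of C6H5COOH to C6H5COO-.
Remaining n(C6H5COOH) = 0.003336 mol; n(C6H5COO-) = 0.002519 mol.
By Henderson-Hasselbalch, pH = pKa + log([A^-]/[HA]) = 4.20 + log(0.002519/0.003336) = 4.20 + (-0.12) = 4.08.

4.08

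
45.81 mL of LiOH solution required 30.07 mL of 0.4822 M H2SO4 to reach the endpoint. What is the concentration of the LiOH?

n(H2SO4) delivered = 0.4822 x 0.03007 = 0.01450 mol.
The reaction is 2 LiOH + 1 H2SO4, so n(LiOH) = 0.01450 x 2/1 = 0.02900 mol.
[LiOH] = 0.02900 mol / 0.04581 L = 0.633 M.

0.633 M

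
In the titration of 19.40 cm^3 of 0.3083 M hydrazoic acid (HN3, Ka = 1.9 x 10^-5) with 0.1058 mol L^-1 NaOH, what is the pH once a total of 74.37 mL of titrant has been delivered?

n(acid) = 0.3083 x 0.01940 = 0.005981 mol; n(NaOH) added = 0.1058 x 0.07437 = 0.007868 mol.
Base is in excess by 0.007868 - 0.005981 = 0.001887 mol in a total volume of 0.09377 L.
[OH^-] = 0.001887/0.09377 = 0.02013 M, so pOH = 1.70 and pH = 14.00 - 1.70 = 12.30.

12.30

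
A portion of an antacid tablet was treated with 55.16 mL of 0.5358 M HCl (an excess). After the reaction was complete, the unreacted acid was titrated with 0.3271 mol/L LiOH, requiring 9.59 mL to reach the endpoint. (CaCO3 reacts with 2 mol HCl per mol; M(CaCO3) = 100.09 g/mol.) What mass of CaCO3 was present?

1.32 g

Total n(HCl) added = 0.5358 x 0.05516 = 0.02955 mol.
n(LiOH) used = 0.3271 x 0.009590 = 0.003137 mol, which equals the excess n(HCl).
So n(HCl) consumed by the sample = 0.02955 - 0.003137 = 0.02642 mol.
n(CaCO3) = 0.02642 / 2 = 0.01321 mol.
mass = 0.01321 mol x 100.09 g/mol = 1.32 g.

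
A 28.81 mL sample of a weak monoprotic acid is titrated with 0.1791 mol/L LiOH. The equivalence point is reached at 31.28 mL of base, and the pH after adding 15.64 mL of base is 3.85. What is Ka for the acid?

1.4 x 10^-4

15.64 mL is half of the equivalence volume, so this is the half-equivalence point where [HA] = [A^-].
At half-equivalence pH = pKa, so pKa = 3.85.
Ka = 10^(-3.85) = 1.4 x 10^-4.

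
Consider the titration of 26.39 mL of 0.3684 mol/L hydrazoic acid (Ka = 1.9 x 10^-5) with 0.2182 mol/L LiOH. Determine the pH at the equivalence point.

8.93

n(HN3) = 0.3684 x 0.02639 = 0.009722 mol; V(LiOH) at equivalence = 0.009722/0.2182 = 0.04456 L.
At equivalence all the acid is converted to N3-; total volume = 0.02639 + 0.04456 = 0.07095 L, so [N3-] = 0.009722/0.07095 = 0.1370 M.
Kb = Kw/Ka = 1.0e-14 / 1.9 x 10^-5 = 5.26e-10.
[OH^-] = sqrt(Kb x [N3-]) = sqrt(5.26e-10 x 0.1370) = 8.49e-6 M.
pOH = 5.07, so pH = 14.00 - 5.07 = 8.93.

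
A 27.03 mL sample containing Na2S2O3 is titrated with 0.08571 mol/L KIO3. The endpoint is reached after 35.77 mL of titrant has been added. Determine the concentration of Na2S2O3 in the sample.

0.681 M

n(KIO3) = 0.08571 x 0.03577 = 0.003066 mol.
From the balanced equation, 1 mol KIO3 reacts with 6 mol Na2S2O3, so n(Na2S2O3) = 0.003066 x 6/1 = 0.01840 mol.
[Na2S2O3] = 0.01840 / 0.02703 L = 0.681 M.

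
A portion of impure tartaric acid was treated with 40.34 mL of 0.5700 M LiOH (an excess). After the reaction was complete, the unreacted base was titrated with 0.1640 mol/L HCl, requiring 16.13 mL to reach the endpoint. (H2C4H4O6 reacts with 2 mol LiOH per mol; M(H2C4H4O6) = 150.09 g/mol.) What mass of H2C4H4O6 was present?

Total n(LiOH) added = 0.5700 x 0.04034 = 0.02299 mol.
n(HCl) used = 0.1640 x 0.01613 = 0.002645 mol, which equals the excess n(LiOH).
So n(LiOH) consumed by the sample = 0.02299 - 0.002645 = 0.02035 mol.
n(H2C4H4O6) = 0.02035 / 2 = 0.01017 mol.
mass = 0.01017 mol x 150.09 g/mol = 1.53 g.

1.53 g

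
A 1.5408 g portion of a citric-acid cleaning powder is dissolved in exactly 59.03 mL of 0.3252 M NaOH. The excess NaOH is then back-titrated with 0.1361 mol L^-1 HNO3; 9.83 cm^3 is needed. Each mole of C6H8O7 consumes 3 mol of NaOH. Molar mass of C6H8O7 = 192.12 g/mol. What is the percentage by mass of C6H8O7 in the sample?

74.2%

Total n(NaOH) added = 0.3252 x 0.05903 = 0.01920 mol.
n(HNO3) used = 0.1361 x 0.009830 = 0.001338 mol, which equals the excess n(NaOH).
So n(NaOH) consumed by the sample = 0.01920 - 0.001338 = 0.01786 mol.
n(C6H8O7) = 0.01786 / 3 = 0.005953 mol.
mass C6H8O7 = 0.005953 x 192.12 = 1.144 g, so %C6H8O7 = 1.144/1.5408 x 100 = 74.2%.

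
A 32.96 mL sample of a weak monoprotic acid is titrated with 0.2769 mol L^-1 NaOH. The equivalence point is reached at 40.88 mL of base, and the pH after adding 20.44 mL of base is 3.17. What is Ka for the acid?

20.44 mL is half of the equivalence volume, so this is the half-equivalence point where [HA] = [A^-].
At half-equivalence pH = pKa, so pKa = 3.17.
Ka = 10^(-3.17) = 6.8 x 10^-4.

6.8 x 10^-4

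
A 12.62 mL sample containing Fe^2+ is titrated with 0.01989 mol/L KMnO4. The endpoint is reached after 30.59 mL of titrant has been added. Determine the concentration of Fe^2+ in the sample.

n(KMnO4) = 0.01989 x 0.03059 = 0.0006084 mol.
From the balanced equation, 1 mol KMnO4 reacts with 5 mol Fe^2+, so n(Fe^2+) = 0.0006084 x 5/1 = 0.003042 mol.
[Fe^2+] = 0.003042 / 0.01262 L = 0.241 M.

0.241 M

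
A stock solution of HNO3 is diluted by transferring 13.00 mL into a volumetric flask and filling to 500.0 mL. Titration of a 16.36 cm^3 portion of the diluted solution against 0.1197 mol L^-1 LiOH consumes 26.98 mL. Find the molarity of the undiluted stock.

7.59 M

n(LiOH) = 0.1197 x 0.02698 = 0.003230 mol.
n(HNO3) in the aliquot = 0.003230 mol.
[diluted HNO3] = 0.003230 / 0.01636 = 0.1974 M.
Dilution factor = 500.0/13.00 = 38.46, so [stock] = 0.1974 x 38.46 = 7.59 M.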